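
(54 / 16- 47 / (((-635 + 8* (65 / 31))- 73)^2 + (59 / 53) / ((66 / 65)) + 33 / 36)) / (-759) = -28909778029691 / 6501677358494648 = -0.00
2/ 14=1/ 7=0.14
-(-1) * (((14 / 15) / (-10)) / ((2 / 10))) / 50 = -7 / 750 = -0.01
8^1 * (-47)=-376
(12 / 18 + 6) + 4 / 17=6.90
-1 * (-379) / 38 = 379 / 38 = 9.97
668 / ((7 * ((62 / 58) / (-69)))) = -1336668 / 217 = -6159.76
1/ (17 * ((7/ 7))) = 1/ 17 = 0.06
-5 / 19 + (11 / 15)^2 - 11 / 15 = -1961 / 4275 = -0.46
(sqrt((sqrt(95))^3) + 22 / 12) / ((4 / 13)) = 143 / 24 + 13 * 95^(3 / 4) / 4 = 104.85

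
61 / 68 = 0.90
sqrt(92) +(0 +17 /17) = 1 +2 * sqrt(23) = 10.59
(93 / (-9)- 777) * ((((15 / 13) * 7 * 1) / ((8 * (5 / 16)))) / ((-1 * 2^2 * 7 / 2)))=2362 / 13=181.69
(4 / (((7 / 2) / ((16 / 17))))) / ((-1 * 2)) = -64 / 119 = -0.54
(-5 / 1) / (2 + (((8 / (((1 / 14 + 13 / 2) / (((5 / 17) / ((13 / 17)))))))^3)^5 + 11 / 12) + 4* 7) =-818877758176033675100588474746533269940 / 5063396004872288251451993402182730719129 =-0.16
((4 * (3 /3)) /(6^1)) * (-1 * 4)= -8 /3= -2.67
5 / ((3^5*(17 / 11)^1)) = 55 / 4131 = 0.01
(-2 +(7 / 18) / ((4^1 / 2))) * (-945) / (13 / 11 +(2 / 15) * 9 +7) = 125125 / 688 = 181.87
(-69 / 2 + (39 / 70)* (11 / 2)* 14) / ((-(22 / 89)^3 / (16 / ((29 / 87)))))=-177652188 / 6655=-26694.54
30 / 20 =3 / 2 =1.50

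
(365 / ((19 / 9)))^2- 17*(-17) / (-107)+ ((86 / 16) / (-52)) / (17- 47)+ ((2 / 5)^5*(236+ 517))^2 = 29949.35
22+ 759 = 781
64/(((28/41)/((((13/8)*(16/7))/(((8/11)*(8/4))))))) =11726/49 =239.31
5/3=1.67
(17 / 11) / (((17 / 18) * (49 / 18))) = 0.60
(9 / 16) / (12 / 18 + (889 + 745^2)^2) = 0.00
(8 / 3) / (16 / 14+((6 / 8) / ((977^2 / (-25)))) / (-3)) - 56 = -4917762808 / 91635309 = -53.67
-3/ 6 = -1/ 2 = -0.50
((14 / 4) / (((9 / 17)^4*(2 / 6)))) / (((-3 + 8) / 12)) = 1169294 / 3645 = 320.79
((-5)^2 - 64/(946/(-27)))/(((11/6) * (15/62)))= 1573436/26015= 60.48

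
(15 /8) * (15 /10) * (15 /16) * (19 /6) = 4275 /512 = 8.35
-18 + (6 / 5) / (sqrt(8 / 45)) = -15.15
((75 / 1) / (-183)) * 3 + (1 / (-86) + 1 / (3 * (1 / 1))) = -14287 / 15738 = -0.91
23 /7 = 3.29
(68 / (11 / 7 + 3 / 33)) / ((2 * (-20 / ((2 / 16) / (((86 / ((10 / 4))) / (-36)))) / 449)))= 5289669 / 88064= 60.07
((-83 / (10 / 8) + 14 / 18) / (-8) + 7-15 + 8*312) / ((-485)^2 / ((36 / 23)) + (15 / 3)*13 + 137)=898633 / 54174470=0.02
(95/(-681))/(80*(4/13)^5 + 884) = -35272835/223575658692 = -0.00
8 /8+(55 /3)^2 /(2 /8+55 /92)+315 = 712.44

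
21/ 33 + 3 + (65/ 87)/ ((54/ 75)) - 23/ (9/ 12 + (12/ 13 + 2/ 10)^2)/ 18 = 2364799465/ 585528966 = 4.04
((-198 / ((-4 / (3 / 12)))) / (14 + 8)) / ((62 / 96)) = 27 / 31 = 0.87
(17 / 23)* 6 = 102 / 23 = 4.43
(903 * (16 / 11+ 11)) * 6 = 742266 / 11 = 67478.73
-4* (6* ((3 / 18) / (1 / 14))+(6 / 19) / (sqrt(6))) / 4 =-14 -sqrt(6) / 19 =-14.13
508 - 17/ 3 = 1507/ 3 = 502.33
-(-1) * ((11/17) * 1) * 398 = 257.53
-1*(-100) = 100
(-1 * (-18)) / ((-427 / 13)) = -234 / 427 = -0.55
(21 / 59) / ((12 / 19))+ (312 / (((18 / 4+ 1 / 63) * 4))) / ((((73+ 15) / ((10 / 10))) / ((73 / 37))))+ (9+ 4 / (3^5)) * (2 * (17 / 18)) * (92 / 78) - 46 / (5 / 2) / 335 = 163844488181991847 / 7808127206150700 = 20.98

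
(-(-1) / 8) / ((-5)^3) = -1 / 1000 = -0.00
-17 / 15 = -1.13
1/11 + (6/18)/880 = 241/2640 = 0.09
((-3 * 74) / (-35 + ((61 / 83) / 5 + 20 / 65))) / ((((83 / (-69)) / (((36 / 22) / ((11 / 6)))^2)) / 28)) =-9032718240 / 75796457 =-119.17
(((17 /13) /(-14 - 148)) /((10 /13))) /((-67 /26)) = 221 /54270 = 0.00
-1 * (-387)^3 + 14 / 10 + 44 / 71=20576014782 / 355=57960605.02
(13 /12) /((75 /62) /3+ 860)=0.00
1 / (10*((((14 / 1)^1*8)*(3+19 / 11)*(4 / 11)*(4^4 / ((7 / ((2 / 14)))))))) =847 / 8519680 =0.00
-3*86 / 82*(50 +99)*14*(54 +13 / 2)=-16280187 / 41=-397077.73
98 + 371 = 469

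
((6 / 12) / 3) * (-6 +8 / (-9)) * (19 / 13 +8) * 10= -12710 / 117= -108.63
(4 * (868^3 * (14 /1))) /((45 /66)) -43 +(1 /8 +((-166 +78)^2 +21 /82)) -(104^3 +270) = 53711785462.31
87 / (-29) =-3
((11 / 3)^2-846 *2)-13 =-15224 / 9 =-1691.56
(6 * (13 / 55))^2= 6084 / 3025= 2.01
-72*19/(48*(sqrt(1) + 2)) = -9.50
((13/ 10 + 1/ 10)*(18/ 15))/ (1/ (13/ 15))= 182/ 125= 1.46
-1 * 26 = -26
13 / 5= 2.60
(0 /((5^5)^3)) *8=0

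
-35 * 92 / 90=-322 / 9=-35.78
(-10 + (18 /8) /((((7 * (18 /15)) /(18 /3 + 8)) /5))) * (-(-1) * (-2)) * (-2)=35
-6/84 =-1/14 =-0.07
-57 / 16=-3.56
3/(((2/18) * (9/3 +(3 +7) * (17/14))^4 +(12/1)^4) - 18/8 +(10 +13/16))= 1037232/9192271153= 0.00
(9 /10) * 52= 234 /5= 46.80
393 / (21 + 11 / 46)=18078 / 977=18.50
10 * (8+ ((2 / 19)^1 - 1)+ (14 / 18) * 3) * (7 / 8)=9415 / 114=82.59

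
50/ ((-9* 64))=-25/ 288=-0.09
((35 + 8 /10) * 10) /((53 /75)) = 26850 /53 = 506.60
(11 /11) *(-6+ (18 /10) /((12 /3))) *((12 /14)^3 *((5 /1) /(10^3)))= -0.02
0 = 0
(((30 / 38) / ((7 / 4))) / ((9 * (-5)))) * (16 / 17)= -64 / 6783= -0.01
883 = 883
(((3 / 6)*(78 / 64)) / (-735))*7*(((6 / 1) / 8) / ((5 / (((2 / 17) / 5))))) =-0.00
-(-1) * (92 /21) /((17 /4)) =368 /357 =1.03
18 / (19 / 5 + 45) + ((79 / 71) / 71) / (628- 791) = 36966097 / 100245326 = 0.37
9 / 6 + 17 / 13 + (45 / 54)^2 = 1639 / 468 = 3.50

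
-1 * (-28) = 28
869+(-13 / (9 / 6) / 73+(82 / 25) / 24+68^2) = 40099031 / 7300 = 5493.02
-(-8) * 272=2176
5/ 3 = 1.67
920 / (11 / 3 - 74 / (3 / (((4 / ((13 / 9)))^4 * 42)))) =-78828360 / 5219932357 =-0.02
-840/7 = -120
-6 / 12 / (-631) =1 / 1262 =0.00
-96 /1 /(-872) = 12 /109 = 0.11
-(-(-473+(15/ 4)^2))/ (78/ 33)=-80773/ 416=-194.17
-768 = -768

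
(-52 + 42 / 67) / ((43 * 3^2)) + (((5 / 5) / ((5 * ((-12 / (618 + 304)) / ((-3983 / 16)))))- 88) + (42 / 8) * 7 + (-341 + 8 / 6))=3434.29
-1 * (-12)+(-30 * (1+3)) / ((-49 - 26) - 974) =12708 / 1049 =12.11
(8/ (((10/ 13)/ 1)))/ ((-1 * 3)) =-52/ 15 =-3.47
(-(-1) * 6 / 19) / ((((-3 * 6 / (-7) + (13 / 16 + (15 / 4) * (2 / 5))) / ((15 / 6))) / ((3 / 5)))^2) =169344 / 5684971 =0.03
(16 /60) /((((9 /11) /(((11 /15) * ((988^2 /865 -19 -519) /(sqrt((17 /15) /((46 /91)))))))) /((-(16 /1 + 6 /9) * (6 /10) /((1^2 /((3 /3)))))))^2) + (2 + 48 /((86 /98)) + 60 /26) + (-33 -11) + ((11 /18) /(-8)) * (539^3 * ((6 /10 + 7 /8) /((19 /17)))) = -12454786.78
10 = 10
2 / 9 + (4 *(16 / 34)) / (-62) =910 / 4743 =0.19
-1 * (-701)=701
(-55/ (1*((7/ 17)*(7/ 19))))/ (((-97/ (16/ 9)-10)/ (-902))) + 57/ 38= -512617109/ 101234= -5063.69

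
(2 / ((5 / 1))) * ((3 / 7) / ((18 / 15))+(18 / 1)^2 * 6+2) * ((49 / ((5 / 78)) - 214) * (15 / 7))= 224967744 / 245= 918235.69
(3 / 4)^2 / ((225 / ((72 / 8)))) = 9 / 400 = 0.02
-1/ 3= -0.33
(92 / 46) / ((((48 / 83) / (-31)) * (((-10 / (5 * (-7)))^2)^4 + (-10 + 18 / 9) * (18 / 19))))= 14.15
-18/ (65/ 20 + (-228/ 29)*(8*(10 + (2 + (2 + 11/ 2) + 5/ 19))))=0.01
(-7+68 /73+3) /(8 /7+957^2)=-1568 /467999423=-0.00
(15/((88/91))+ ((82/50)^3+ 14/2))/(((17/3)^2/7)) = 2332144899/397375000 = 5.87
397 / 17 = 23.35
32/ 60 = 8/ 15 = 0.53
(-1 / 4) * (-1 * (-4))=-1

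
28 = 28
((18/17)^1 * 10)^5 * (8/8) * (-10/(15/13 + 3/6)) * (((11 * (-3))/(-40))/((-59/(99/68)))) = 16381.40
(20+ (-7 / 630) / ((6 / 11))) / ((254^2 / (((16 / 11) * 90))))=21578 / 532257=0.04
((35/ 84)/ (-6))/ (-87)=5/ 6264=0.00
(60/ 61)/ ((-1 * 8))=-15/ 122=-0.12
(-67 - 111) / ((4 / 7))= -623 / 2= -311.50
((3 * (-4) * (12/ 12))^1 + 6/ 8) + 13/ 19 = -803/ 76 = -10.57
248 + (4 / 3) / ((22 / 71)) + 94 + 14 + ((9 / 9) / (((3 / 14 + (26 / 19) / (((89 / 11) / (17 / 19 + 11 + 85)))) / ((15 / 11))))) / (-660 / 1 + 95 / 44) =360.30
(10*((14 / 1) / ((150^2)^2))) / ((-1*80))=-7 / 2025000000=-0.00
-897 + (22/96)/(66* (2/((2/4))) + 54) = -13691797/15264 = -897.00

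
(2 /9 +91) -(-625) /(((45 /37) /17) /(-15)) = -1178554 /9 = -130950.44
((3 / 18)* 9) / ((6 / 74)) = 18.50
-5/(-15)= 1/3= 0.33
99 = 99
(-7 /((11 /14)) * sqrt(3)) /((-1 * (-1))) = -98 * sqrt(3) /11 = -15.43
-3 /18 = -1 /6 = -0.17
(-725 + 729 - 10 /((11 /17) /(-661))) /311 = 112414 /3421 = 32.86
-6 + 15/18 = -31/6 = -5.17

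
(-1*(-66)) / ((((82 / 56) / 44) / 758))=61634496 / 41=1503280.39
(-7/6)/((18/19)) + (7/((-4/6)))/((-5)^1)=469/540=0.87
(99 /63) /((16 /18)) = 99 /56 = 1.77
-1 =-1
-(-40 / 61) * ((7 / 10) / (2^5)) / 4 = 7 / 1952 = 0.00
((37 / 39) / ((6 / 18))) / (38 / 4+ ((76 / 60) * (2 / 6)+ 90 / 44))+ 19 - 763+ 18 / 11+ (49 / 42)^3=-33875998889 / 45745128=-740.54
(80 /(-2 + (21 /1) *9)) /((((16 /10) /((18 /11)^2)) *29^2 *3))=5400 /19029307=0.00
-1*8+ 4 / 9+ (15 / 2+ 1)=0.94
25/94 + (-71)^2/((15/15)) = 473879/94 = 5041.27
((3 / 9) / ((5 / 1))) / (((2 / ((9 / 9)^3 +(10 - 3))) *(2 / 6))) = 4 / 5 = 0.80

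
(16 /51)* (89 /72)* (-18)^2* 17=2136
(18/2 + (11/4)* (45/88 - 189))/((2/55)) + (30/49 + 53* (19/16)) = -43726513/3136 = -13943.40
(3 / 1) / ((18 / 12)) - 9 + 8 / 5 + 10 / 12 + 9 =4.43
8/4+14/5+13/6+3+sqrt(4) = 359/30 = 11.97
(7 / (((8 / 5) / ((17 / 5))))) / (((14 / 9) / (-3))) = -459 / 16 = -28.69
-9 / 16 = -0.56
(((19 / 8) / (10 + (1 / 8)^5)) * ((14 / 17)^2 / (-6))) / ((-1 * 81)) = 7626752 / 23012053587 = 0.00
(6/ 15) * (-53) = -106/ 5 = -21.20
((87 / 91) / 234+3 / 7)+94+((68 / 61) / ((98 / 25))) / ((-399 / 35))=5436569479 / 57586074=94.41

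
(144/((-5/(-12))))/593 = 0.58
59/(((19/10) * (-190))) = -59/361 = -0.16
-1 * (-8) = 8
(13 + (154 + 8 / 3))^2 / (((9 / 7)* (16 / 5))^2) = 317374225 / 186624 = 1700.61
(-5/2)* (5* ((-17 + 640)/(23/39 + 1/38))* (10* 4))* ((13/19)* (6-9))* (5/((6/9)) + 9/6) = 9340905.81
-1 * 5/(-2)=5/2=2.50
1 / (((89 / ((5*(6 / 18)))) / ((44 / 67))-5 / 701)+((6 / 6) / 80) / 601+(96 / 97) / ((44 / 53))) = 35962253360 / 2966837423459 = 0.01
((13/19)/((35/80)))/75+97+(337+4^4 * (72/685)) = 629893886/1366575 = 460.93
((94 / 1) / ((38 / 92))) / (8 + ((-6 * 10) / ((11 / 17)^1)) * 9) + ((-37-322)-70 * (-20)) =44945776 / 43187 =1040.72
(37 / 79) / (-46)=-37 / 3634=-0.01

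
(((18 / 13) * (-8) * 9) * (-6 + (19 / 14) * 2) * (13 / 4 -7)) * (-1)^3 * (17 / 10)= 2088.20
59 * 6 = 354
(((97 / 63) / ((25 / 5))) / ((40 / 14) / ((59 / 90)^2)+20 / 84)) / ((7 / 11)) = 3714227 / 52857525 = 0.07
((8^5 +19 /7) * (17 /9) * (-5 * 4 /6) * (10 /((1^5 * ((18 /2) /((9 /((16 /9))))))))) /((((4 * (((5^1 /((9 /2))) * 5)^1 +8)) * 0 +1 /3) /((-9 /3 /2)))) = 292478625 /56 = 5222832.59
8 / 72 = 1 / 9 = 0.11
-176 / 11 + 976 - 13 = 947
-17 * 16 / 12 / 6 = -3.78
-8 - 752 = -760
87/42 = 29/14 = 2.07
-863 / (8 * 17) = -863 / 136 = -6.35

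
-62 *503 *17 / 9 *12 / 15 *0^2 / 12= 0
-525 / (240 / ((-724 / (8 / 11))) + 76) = -149325 / 21548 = -6.93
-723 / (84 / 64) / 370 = -1928 / 1295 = -1.49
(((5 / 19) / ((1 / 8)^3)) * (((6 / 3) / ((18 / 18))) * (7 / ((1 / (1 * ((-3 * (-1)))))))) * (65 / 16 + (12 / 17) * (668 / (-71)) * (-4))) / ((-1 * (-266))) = 283909920 / 435727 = 651.58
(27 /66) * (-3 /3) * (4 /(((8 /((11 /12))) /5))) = -15 /16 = -0.94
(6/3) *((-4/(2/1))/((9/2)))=-8/9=-0.89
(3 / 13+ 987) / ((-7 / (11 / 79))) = -141174 / 7189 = -19.64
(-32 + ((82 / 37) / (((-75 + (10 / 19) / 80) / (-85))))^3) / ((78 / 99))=-19992513665060612016 / 975323717844345311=-20.50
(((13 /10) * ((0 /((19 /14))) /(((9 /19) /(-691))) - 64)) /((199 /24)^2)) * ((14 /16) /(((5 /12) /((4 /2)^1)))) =-5031936 /990025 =-5.08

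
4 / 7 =0.57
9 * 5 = 45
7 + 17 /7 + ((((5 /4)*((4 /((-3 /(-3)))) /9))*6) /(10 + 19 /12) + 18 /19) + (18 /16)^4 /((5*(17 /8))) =8700826007 /804554240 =10.81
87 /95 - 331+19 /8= -327.71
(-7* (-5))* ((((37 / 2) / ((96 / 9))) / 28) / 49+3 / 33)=445145 / 137984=3.23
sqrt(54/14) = 3*sqrt(21)/7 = 1.96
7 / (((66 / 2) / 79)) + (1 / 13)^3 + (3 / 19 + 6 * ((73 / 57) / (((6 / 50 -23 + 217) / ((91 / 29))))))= 3303536047783 / 193867891503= 17.04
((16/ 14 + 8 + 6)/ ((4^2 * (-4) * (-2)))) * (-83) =-4399/ 448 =-9.82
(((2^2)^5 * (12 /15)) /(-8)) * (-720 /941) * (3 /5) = 221184 /4705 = 47.01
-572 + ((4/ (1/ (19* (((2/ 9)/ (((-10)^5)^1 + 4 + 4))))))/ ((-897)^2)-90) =-662.00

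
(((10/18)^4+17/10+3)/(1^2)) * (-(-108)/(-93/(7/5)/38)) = -296.25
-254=-254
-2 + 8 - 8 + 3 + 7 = 8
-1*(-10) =10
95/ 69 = 1.38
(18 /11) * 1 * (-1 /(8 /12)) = -27 /11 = -2.45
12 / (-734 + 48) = -6 / 343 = -0.02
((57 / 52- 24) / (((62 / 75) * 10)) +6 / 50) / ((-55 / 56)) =2990967 / 1108250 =2.70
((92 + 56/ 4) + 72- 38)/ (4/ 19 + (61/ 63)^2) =2111508/ 17315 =121.95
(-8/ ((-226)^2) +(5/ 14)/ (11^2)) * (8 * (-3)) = -725484/ 10815343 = -0.07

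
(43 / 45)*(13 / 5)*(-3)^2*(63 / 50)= 28.17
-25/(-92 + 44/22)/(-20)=-1/72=-0.01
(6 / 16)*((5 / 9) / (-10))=-1 / 48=-0.02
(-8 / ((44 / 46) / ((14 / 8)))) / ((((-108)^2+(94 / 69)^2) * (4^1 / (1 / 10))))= -766521 / 24438101600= -0.00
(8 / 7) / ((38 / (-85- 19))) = -416 / 133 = -3.13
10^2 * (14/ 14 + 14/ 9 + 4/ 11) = 28900/ 99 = 291.92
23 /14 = 1.64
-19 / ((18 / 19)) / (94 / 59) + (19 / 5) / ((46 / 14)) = -2224349 / 194580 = -11.43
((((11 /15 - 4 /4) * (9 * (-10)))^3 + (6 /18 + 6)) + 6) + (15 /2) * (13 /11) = 913783 /66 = 13845.20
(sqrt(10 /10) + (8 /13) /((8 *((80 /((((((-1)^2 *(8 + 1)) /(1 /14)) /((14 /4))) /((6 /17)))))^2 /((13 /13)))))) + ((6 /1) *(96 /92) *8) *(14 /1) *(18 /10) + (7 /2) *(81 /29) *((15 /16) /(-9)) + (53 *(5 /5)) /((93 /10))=1636026481721 /1290244800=1268.00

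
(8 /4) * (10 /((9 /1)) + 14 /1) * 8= 241.78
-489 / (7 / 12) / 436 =-1.92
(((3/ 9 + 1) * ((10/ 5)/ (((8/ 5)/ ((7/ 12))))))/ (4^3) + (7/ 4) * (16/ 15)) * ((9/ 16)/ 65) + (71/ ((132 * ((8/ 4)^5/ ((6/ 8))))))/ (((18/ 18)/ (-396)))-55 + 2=-77177521/ 1331200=-57.98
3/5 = 0.60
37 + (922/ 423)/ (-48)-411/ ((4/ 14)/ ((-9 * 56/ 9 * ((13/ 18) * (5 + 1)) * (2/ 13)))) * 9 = 4907202235/ 10152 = 483372.95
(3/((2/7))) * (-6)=-63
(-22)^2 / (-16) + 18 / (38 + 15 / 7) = -33497 / 1124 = -29.80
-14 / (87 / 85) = -1190 / 87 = -13.68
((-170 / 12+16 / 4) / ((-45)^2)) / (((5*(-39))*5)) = 61 / 11846250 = 0.00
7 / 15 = 0.47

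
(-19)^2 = 361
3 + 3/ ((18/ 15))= 11/ 2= 5.50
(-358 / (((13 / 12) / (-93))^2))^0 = 1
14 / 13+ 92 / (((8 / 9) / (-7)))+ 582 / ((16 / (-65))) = -321131 / 104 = -3087.80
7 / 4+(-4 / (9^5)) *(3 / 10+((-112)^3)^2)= -157905812748029 / 1180980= -133707440.22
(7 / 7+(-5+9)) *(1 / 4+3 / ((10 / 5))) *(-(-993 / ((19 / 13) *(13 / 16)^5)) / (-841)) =-9110814720 / 456376219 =-19.96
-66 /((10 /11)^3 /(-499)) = 21917577 /500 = 43835.15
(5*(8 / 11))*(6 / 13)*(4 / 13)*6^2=18.59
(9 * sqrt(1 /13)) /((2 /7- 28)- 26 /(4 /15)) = -126 * sqrt(13) /22789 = -0.02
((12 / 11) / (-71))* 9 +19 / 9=13867 / 7029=1.97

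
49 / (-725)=-49 / 725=-0.07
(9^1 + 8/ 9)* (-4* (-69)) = 8188/ 3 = 2729.33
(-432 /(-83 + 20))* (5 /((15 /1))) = 16 /7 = 2.29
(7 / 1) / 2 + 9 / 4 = 23 / 4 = 5.75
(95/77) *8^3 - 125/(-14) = 98655/154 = 640.62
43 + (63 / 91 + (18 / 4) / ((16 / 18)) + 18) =13885 / 208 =66.75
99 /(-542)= -99 /542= -0.18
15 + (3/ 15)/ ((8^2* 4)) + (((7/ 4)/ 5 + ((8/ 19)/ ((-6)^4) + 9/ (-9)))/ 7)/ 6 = 14.99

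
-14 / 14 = -1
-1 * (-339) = 339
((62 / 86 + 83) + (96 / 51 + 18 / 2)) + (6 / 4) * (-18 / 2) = 118573 / 1462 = 81.10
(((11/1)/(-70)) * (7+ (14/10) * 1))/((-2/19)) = 627/50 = 12.54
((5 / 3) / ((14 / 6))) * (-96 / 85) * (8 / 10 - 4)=1536 / 595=2.58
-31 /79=-0.39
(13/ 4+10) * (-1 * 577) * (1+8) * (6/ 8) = -825687/ 16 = -51605.44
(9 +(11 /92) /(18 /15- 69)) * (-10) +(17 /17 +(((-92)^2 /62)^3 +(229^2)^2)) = 1278751412631949085 /464560854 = 2752602595.81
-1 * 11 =-11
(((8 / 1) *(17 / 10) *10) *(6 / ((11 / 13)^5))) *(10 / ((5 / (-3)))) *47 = -530508.81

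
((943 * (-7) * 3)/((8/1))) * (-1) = 19803/8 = 2475.38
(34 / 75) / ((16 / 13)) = 221 / 600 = 0.37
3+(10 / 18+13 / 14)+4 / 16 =1193 / 252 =4.73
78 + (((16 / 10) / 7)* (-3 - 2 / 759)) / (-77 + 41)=18653188 / 239085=78.02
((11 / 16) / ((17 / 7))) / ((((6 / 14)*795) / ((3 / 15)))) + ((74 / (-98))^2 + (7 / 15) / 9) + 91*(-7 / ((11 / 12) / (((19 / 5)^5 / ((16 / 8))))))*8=-70753715283866857393 / 32125019850000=-2202448.92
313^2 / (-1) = -97969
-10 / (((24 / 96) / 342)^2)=-18714240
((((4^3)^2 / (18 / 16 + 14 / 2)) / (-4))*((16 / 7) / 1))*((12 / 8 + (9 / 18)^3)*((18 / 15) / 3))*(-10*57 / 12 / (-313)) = -311296 / 10955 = -28.42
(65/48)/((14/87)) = 1885/224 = 8.42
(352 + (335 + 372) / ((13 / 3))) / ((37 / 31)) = 5611 / 13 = 431.62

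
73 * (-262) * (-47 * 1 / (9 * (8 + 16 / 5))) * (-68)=-38204185 / 63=-606415.63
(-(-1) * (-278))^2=77284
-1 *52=-52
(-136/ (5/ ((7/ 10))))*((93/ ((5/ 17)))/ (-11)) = 752556/ 1375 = 547.31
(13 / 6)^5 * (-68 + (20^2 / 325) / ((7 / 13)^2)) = -3044.22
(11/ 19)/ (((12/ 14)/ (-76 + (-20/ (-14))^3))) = -45958/ 931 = -49.36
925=925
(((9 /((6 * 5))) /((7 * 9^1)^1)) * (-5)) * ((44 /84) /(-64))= 11 /56448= 0.00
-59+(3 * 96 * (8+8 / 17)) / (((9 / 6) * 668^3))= -4671434957 / 79176871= -59.00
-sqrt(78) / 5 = -1.77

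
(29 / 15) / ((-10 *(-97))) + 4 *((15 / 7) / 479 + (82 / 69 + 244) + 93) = 1352.77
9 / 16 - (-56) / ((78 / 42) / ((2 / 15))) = 14299 / 3120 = 4.58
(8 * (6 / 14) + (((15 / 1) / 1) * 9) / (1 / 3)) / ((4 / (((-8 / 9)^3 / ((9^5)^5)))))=-121984 / 1221144477063841253498193549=-0.00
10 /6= 5 /3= 1.67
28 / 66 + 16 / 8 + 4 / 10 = 466 / 165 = 2.82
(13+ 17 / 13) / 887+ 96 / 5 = 1107906 / 57655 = 19.22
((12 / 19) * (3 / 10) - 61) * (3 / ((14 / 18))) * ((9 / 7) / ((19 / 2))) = -2807622 / 88445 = -31.74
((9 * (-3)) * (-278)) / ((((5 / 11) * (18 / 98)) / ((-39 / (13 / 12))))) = -16182936 / 5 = -3236587.20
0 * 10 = 0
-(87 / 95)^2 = -7569 / 9025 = -0.84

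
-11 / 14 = -0.79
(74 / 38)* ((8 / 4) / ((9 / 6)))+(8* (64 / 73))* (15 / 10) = 54580 / 4161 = 13.12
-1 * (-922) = 922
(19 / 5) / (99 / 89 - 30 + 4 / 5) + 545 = 6810264 / 12499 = 544.86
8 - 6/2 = 5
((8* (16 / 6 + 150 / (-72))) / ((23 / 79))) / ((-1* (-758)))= 553 / 26151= 0.02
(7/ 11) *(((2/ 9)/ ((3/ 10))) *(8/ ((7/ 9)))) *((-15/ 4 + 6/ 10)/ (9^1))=-56/ 33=-1.70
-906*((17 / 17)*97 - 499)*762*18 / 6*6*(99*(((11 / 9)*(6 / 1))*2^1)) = 7253512161984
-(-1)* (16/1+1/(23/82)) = 450/23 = 19.57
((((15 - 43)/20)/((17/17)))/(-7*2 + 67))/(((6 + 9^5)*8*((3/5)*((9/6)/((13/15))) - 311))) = 91/504479699700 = 0.00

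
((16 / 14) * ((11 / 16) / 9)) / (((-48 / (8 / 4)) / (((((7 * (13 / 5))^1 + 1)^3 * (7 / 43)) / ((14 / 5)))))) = -1.50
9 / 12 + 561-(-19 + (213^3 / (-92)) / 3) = 818657 / 23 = 35593.78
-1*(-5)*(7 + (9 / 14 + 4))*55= 44825 / 14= 3201.79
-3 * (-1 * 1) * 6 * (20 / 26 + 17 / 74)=17.98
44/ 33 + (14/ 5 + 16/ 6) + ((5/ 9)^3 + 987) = 3623026/ 3645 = 993.97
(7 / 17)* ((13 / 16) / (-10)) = -91 / 2720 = -0.03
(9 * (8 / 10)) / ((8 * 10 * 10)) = 0.01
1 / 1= 1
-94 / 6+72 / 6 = -11 / 3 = -3.67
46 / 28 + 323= 4545 / 14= 324.64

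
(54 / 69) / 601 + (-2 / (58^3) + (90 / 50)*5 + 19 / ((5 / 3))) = 137557402901 / 6742582940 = 20.40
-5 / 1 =-5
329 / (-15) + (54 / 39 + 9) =-2252 / 195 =-11.55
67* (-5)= -335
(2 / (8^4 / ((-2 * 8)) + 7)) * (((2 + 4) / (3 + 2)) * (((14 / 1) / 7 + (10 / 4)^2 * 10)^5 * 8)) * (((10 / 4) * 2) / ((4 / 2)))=-35723051649 / 166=-215199106.32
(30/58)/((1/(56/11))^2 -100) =-15680/3030297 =-0.01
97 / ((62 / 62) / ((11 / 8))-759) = -1067 / 8341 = -0.13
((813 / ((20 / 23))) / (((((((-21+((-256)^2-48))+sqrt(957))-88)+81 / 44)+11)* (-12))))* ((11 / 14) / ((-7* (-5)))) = -2169995021513 / 81129436409424200+8296123* sqrt(957) / 20282359102356050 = -0.00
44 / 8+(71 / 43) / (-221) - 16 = -199705 / 19006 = -10.51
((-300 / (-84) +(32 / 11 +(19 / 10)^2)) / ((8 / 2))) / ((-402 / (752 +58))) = -2097819 / 412720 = -5.08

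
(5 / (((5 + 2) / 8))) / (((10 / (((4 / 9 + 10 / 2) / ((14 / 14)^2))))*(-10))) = -14 / 45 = -0.31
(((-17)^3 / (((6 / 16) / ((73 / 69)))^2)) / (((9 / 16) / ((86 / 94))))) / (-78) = 815.43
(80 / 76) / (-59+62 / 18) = -9 / 475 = -0.02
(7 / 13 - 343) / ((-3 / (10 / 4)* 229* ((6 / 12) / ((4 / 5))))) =5936 / 2977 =1.99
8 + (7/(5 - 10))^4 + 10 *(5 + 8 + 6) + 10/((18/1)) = 1138484/5625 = 202.40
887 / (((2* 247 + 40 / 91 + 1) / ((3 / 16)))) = 242151 / 721360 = 0.34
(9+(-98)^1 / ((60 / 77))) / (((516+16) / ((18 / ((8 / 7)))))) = -10509 / 3040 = -3.46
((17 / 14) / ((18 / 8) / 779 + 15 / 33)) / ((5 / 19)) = 5535574 / 548765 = 10.09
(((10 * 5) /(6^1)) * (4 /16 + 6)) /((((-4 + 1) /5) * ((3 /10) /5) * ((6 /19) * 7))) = -654.49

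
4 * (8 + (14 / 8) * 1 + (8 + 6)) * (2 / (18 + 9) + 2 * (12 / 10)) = 6346 / 27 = 235.04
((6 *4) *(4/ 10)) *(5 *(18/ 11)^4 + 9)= 31519152/ 73205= 430.56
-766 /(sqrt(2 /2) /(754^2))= -435483256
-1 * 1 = -1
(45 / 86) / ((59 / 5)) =225 / 5074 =0.04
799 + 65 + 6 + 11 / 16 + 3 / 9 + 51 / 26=872.98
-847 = -847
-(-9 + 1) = 8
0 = 0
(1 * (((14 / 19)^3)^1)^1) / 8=343 / 6859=0.05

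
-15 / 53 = -0.28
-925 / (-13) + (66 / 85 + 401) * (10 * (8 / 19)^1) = 1762.84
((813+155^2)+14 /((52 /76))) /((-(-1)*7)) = 323160 /91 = 3551.21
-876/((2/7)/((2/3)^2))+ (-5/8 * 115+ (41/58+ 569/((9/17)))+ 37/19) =-14167253/39672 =-357.11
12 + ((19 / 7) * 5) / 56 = 4799 / 392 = 12.24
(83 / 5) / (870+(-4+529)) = 0.01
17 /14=1.21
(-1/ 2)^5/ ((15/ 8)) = -1/ 60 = -0.02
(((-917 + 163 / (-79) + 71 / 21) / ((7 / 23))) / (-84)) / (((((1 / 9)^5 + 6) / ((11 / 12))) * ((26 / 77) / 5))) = 9245985610257 / 114106798624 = 81.03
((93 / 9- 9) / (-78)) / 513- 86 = -5161808 / 60021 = -86.00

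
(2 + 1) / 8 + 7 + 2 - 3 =51 / 8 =6.38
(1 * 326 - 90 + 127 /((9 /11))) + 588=8813 /9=979.22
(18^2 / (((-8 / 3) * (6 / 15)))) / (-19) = 1215 / 76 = 15.99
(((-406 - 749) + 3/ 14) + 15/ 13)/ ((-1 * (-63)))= -23329/ 1274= -18.31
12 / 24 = 1 / 2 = 0.50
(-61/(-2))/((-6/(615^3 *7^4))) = -11356018403625/4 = -2839004600906.25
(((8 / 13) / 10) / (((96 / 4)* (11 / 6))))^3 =1 / 365525875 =0.00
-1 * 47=-47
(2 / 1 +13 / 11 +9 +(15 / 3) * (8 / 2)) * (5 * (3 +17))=35400 / 11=3218.18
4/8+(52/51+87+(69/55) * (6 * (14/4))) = 644393/5610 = 114.87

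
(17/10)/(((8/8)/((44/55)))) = 34/25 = 1.36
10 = 10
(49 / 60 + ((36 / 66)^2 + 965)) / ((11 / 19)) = 133265791 / 79860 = 1668.74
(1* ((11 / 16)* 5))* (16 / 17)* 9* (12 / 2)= 2970 / 17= 174.71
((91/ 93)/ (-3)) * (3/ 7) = -13/ 93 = -0.14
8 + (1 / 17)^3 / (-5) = 196519 / 24565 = 8.00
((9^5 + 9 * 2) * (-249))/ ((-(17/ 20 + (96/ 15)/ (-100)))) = 2451280500/ 131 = 18712064.89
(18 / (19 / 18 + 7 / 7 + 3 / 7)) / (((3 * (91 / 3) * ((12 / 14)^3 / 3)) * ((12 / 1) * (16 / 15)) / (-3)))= -46305 / 520832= -0.09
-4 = -4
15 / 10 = 3 / 2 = 1.50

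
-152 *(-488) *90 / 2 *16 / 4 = 13351680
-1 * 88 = -88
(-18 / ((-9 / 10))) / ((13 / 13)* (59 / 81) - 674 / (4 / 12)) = -1620 / 163723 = -0.01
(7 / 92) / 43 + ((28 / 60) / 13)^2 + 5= 752594519 / 150426900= 5.00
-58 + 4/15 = -866/15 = -57.73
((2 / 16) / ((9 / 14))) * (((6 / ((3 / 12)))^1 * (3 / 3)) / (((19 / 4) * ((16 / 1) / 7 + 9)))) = 392 / 4503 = 0.09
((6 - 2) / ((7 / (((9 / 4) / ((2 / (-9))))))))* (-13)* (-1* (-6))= 3159 / 7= 451.29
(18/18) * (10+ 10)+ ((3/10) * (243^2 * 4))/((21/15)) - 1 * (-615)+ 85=359334/7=51333.43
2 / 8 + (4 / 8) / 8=5 / 16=0.31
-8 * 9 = -72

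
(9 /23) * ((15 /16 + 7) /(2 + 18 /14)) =8001 /8464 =0.95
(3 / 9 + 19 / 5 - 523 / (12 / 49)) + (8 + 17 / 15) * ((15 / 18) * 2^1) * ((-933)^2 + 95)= 2385016499 / 180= 13250091.66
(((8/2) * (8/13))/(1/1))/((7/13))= 4.57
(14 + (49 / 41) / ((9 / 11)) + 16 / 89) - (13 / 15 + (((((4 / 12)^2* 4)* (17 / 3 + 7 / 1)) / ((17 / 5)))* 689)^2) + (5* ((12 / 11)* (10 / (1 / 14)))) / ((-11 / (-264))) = -54254788276140934 / 42282623295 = -1283146.22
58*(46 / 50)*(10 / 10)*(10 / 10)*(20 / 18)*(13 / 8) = 8671 / 90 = 96.34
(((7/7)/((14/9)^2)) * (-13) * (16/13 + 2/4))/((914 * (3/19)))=-23085/358288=-0.06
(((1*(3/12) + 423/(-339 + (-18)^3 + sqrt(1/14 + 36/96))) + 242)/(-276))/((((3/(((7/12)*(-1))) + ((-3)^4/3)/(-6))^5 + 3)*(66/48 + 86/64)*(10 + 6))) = 984988287467156/4071004295203416891879 - 2689120*sqrt(14)/1357001431734472297293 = 0.00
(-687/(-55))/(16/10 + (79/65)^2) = 580515/143011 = 4.06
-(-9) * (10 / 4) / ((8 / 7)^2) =2205 / 128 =17.23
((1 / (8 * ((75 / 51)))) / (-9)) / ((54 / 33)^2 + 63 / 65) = -26741 / 10325880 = -0.00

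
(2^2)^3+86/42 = 1387/21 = 66.05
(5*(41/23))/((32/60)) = 16.71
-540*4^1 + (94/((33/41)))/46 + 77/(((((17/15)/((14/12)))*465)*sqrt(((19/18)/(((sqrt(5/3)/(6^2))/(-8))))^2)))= -1637513/759 + 539*sqrt(15)/2883744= -2157.46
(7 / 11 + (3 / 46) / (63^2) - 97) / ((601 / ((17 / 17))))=-64509469 / 402332238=-0.16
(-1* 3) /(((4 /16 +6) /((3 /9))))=-4 /25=-0.16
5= 5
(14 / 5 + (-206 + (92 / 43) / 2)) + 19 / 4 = -169747 / 860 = -197.38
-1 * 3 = -3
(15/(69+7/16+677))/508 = 20/505587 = 0.00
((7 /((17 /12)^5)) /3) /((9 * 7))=9216 /1419857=0.01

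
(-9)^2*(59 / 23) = 4779 / 23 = 207.78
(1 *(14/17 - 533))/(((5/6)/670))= -7273788/17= -427869.88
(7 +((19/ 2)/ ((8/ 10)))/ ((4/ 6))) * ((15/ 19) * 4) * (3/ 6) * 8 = 5955/ 19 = 313.42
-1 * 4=-4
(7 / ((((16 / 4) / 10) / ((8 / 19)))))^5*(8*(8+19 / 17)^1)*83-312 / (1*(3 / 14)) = 5535223319597552 / 42093683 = 131497719.49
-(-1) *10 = 10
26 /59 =0.44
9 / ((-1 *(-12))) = 3 / 4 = 0.75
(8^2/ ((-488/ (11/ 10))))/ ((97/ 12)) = -528/ 29585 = -0.02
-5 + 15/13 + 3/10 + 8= 579/130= 4.45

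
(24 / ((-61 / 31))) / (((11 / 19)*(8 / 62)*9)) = -36518 / 2013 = -18.14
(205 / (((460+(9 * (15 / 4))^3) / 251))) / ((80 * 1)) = 41164 / 2489815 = 0.02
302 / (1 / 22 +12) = 6644 / 265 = 25.07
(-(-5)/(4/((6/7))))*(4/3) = 10/7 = 1.43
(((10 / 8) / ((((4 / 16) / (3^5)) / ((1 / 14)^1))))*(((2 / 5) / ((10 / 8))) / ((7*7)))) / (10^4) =243 / 4287500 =0.00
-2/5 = -0.40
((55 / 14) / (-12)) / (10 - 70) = 11 / 2016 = 0.01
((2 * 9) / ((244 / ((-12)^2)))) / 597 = 216 / 12139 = 0.02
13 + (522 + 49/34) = 18239/34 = 536.44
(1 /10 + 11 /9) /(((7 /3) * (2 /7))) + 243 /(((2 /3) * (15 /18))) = 26363 /60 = 439.38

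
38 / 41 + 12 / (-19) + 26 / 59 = 0.74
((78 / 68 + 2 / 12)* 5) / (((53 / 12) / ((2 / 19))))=0.16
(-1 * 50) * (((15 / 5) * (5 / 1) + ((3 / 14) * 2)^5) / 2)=-6308700 / 16807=-375.36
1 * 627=627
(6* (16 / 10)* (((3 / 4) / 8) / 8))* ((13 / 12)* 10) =39 / 32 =1.22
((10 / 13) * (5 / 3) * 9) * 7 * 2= 2100 / 13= 161.54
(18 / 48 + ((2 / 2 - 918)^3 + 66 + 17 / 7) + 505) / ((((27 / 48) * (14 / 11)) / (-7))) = 474994297745 / 63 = 7539592027.70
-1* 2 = -2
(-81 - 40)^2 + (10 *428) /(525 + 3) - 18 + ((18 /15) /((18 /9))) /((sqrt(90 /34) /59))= 59 *sqrt(85) /25 + 965653 /66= 14652.86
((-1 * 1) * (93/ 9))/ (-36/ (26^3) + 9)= -136214/ 118611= -1.15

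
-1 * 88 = -88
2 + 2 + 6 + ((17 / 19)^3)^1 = 73503 / 6859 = 10.72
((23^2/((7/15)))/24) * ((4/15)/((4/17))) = 8993/168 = 53.53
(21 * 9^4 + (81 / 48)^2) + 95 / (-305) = 2151627701 / 15616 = 137783.54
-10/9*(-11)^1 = 110/9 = 12.22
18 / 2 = 9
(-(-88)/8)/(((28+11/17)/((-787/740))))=-147169/360380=-0.41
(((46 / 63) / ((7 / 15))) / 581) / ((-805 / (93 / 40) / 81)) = -2511 / 3985660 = -0.00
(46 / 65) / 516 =23 / 16770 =0.00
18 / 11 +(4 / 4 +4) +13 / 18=1457 / 198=7.36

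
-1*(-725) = 725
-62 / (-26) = 31 / 13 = 2.38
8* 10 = 80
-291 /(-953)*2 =582 /953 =0.61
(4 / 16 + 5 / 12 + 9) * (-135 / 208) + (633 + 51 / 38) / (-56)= -243465 / 13832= -17.60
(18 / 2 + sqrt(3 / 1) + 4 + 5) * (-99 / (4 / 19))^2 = 3538161 * sqrt(3) / 16 + 31843449 / 8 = 4363448.29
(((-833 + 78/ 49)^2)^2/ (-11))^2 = 7587224157342286628053847330824862881/ 4021184598921721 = 1886813194146022958564.11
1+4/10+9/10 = 23/10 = 2.30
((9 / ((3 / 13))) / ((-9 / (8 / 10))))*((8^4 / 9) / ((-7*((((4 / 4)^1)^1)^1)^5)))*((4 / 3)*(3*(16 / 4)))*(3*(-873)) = -9444673.83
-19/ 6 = -3.17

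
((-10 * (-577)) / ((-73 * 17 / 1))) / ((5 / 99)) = -114246 / 1241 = -92.06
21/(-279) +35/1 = 3248/93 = 34.92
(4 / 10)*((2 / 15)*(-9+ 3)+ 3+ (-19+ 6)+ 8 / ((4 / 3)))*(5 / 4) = -12 / 5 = -2.40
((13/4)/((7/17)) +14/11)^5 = 179289307897010343/2771746976768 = 64684.59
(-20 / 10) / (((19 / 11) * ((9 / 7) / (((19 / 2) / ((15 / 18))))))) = -10.27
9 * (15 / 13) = 10.38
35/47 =0.74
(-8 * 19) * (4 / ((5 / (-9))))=5472 / 5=1094.40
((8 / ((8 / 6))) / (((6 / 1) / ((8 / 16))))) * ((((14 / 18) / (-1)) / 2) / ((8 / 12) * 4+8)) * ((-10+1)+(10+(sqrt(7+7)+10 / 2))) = -7 / 64 -7 * sqrt(14) / 384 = -0.18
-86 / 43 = -2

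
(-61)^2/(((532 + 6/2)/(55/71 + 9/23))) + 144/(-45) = 4289088/873655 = 4.91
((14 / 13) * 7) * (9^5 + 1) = 5786900 / 13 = 445146.15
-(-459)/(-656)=-459/656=-0.70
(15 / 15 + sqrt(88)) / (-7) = -2* sqrt(22) / 7 - 1 / 7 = -1.48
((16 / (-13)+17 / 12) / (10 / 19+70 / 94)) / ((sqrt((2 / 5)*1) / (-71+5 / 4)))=-2408421*sqrt(10) / 472160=-16.13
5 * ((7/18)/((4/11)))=385/72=5.35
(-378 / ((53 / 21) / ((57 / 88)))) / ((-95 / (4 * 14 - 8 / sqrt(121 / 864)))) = 166698 / 2915 - 285768 * sqrt(6) / 32065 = 35.36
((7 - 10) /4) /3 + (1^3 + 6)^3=1371 /4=342.75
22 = 22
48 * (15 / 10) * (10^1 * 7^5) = 12101040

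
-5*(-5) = 25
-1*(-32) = 32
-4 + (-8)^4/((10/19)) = 38892/5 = 7778.40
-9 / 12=-3 / 4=-0.75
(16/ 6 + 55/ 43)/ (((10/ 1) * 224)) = 509/ 288960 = 0.00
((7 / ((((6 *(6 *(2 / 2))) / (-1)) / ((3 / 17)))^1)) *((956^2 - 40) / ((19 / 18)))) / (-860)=2398977 / 69445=34.54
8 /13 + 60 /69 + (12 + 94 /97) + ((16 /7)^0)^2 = 448213 /29003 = 15.45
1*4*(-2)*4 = -32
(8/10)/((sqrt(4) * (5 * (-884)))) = -1/11050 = -0.00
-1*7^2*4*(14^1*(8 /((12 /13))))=-71344 /3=-23781.33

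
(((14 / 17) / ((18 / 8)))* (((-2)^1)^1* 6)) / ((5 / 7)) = -6.15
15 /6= 5 /2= 2.50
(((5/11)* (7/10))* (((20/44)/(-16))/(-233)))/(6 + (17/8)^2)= 70/18973889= 0.00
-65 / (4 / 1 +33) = -65 / 37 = -1.76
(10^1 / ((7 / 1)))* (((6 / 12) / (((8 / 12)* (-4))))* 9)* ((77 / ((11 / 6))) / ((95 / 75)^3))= -1366875 / 27436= -49.82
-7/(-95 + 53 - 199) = 7/241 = 0.03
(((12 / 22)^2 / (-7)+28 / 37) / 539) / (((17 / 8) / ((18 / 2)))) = 1611648 / 287159257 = 0.01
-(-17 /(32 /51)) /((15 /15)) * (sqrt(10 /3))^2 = 1445 /16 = 90.31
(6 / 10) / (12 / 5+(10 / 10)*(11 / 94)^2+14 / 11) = 291588 / 1791527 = 0.16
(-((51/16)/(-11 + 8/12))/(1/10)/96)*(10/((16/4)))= 1275/15872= 0.08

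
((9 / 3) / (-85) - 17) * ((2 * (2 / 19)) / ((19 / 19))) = -5792 / 1615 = -3.59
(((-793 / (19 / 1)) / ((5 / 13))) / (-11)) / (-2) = -10309 / 2090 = -4.93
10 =10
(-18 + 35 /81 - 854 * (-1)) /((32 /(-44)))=-745261 /648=-1150.09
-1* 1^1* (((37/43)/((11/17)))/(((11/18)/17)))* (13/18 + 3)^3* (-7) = 22512411313/1685772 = 13354.36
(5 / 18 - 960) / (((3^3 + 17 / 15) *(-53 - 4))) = 86375 / 144324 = 0.60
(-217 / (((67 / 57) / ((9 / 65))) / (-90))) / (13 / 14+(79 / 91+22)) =28052892 / 290177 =96.68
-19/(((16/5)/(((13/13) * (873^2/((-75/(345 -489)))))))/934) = -40574223702/5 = -8114844740.40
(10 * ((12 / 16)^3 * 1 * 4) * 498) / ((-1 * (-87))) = 11205 / 116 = 96.59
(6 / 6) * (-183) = -183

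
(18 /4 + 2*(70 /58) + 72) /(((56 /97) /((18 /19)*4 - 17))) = -111436219 /61712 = -1805.75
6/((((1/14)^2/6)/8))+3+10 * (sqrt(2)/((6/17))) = 85 * sqrt(2)/3+56451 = 56491.07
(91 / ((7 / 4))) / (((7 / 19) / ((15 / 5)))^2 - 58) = -168948 / 188393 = -0.90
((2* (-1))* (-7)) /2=7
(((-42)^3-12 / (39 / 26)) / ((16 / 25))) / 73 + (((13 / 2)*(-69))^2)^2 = 47259880077913 / 1168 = 40462226094.10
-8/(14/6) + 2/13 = -298/91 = -3.27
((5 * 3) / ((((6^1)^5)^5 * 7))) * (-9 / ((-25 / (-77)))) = -11 / 5264868153690685440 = -0.00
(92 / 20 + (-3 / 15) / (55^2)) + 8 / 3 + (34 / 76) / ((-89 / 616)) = 319976402 / 76729125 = 4.17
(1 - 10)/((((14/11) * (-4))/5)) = 495/56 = 8.84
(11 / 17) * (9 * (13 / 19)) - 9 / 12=4179 / 1292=3.23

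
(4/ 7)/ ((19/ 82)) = 328/ 133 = 2.47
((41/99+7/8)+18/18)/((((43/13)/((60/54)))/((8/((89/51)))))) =4006730/1136619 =3.53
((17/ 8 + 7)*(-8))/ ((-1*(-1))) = -73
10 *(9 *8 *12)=8640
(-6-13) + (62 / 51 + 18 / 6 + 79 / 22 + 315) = 303.81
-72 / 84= -6 / 7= -0.86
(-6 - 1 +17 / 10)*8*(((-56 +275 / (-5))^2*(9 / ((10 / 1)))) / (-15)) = 3918078 / 125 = 31344.62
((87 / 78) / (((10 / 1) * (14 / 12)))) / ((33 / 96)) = 1392 / 5005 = 0.28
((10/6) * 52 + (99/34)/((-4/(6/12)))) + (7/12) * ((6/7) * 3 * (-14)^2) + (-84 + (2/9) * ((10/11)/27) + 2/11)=19596935/66096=296.49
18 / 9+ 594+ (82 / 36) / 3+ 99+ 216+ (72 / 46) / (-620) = 175522289 / 192510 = 911.76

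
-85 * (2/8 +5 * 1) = -1785/4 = -446.25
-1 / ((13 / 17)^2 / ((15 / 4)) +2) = -0.46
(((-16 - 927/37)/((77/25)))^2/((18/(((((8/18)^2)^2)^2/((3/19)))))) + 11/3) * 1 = 3.76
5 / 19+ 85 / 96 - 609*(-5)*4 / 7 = 3175855 / 1824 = 1741.15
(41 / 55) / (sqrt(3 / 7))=41 * sqrt(21) / 165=1.14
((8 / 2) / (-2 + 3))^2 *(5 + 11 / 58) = 2408 / 29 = 83.03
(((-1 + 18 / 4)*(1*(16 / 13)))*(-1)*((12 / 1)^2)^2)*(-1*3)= 3483648 / 13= 267972.92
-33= -33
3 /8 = 0.38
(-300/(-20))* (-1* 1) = -15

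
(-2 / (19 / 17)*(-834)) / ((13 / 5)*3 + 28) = 141780 / 3401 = 41.69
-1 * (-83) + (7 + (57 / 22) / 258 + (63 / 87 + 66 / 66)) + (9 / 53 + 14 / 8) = 136173091 / 1454002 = 93.65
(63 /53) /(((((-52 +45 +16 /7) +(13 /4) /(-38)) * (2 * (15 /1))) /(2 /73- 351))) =286237812 /98794915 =2.90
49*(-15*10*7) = -51450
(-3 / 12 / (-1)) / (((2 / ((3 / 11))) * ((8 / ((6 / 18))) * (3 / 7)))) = 7 / 2112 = 0.00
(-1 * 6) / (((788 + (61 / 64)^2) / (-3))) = 0.02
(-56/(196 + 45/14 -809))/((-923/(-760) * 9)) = 595840/70916859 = 0.01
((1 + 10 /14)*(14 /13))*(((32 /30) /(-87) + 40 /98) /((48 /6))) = 25316 /277095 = 0.09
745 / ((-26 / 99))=-73755 / 26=-2836.73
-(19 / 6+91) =-565 / 6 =-94.17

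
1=1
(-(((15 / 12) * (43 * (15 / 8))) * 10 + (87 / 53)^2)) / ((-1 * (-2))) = -45416229 / 89888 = -505.25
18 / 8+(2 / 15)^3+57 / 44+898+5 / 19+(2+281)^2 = 80990.81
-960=-960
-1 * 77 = -77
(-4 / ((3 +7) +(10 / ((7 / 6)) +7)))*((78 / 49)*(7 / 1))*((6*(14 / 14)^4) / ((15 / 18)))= -11232 / 895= -12.55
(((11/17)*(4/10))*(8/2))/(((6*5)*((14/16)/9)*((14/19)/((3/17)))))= 30096/354025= 0.09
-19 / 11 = -1.73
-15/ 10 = -3/ 2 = -1.50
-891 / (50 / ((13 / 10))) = -11583 / 500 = -23.17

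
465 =465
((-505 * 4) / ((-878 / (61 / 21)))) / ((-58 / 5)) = -154025 / 267351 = -0.58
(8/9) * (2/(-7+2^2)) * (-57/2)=16.89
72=72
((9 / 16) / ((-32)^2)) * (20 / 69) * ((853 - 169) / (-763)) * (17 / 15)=-2907 / 17970176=-0.00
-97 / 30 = -3.23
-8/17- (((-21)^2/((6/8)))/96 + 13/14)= -7163/952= -7.52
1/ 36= 0.03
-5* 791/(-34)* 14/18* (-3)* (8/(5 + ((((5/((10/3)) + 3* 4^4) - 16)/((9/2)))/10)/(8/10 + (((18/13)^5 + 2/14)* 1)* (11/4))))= -262284238566420/737129727553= -355.82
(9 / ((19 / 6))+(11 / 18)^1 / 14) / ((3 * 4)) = 13817 / 57456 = 0.24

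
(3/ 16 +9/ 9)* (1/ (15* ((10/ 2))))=19/ 1200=0.02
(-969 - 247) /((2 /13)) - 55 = -7959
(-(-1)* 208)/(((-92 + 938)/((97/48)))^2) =122317/103063104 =0.00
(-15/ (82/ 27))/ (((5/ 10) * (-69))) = 135/ 943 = 0.14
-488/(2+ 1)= -488/3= -162.67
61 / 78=0.78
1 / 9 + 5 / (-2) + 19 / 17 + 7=1753 / 306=5.73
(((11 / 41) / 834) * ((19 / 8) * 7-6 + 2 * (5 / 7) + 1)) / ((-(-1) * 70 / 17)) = 136697 / 134040480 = 0.00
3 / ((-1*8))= -3 / 8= -0.38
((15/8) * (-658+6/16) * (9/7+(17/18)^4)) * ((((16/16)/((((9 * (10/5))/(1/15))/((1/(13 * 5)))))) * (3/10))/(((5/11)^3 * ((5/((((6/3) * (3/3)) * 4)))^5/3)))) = -85677390956168/5830576171875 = -14.69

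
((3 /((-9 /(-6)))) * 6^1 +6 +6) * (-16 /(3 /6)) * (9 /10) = -3456 /5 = -691.20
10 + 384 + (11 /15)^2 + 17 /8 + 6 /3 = 717593 /1800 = 398.66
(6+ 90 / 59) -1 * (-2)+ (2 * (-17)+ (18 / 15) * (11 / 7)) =-46646 / 2065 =-22.59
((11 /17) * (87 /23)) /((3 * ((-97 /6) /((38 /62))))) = -36366 /1175737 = -0.03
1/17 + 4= 69/17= 4.06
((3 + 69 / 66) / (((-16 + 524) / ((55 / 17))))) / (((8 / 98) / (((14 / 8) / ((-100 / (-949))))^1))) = 28970123 / 5527040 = 5.24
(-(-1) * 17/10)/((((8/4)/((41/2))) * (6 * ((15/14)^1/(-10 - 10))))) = -4879/90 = -54.21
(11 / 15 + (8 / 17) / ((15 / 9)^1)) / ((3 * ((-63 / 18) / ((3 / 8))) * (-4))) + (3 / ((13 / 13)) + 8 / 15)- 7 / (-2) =28733 / 4080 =7.04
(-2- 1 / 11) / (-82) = 23 / 902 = 0.03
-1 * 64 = -64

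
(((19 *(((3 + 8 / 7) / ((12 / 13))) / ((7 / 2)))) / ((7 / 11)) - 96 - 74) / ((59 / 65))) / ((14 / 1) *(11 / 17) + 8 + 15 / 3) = -59905807 / 9106650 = -6.58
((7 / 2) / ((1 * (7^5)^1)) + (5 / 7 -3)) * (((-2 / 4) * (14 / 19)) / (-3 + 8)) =0.17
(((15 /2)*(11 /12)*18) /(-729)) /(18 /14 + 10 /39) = -5005 /45468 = -0.11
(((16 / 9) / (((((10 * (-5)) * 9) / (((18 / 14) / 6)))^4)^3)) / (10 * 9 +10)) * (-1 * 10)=-1 / 41376529751549855625000000000000000000000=-0.00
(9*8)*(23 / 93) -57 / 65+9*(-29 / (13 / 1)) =-6342 / 2015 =-3.15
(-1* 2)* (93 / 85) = -186 / 85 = -2.19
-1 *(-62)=62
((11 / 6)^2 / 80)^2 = 0.00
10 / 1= 10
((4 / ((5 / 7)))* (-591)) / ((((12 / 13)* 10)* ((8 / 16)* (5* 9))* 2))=-17927 / 2250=-7.97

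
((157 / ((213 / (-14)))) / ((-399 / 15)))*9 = 4710 / 1349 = 3.49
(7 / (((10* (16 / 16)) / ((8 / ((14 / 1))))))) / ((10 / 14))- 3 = -61 / 25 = -2.44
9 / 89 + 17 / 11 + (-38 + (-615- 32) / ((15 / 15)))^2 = 459372887 / 979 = 469226.65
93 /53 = 1.75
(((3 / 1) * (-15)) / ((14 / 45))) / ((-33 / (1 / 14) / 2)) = 675 / 1078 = 0.63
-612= -612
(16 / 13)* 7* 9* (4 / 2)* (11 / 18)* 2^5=39424 / 13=3032.62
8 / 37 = 0.22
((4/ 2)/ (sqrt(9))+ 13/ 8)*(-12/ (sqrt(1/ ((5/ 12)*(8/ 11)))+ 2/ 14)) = 1925/ 1607 - 2695*sqrt(330)/ 3214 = -14.03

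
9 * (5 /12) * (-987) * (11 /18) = -18095 /8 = -2261.88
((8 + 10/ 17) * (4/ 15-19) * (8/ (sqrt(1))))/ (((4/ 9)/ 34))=-492312/ 5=-98462.40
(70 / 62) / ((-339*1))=-35 / 10509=-0.00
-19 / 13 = -1.46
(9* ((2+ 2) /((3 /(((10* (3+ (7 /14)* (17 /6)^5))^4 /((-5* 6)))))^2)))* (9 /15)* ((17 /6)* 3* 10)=141704947872243122594010.50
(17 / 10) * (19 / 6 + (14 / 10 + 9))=23.06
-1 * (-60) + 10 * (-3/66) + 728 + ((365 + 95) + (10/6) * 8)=41609/33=1260.88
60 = 60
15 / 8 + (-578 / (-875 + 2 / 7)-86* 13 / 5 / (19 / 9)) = -481076773 / 4653480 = -103.38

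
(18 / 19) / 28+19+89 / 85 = 454029 / 22610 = 20.08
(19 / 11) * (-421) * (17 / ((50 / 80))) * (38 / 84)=-10334708 / 1155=-8947.80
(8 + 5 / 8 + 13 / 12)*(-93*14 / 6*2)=-50561 / 12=-4213.42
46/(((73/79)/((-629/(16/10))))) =-5714465/292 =-19570.09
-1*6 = -6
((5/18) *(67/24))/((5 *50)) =67/21600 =0.00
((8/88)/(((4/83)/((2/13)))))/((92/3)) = 249/26312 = 0.01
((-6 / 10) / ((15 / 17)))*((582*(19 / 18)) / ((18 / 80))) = -250648 / 135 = -1856.65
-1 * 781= -781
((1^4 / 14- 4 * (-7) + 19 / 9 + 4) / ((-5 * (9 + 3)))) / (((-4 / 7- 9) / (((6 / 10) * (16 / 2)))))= 4307 / 15075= 0.29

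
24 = 24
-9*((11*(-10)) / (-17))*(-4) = 3960 / 17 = 232.94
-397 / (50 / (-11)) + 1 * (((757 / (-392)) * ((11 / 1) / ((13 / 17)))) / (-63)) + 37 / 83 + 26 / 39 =59218510289 / 666174600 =88.89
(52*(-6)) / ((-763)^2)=-312 / 582169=-0.00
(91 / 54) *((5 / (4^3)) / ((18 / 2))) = 455 / 31104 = 0.01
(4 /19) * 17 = 68 /19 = 3.58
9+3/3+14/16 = 87/8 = 10.88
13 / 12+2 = 37 / 12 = 3.08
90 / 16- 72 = -531 / 8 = -66.38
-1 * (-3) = 3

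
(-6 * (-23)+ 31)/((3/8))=1352/3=450.67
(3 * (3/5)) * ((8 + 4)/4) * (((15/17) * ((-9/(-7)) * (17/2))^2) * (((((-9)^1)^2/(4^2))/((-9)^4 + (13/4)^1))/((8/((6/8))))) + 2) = 35707240719/3293678080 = 10.84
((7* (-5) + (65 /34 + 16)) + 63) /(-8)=-1561 /272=-5.74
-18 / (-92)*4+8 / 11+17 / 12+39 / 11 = 19649 / 3036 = 6.47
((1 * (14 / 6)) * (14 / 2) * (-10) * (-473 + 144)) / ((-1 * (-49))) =3290 / 3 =1096.67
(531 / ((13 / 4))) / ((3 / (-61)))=-43188 / 13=-3322.15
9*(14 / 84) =3 / 2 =1.50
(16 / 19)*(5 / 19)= 80 / 361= 0.22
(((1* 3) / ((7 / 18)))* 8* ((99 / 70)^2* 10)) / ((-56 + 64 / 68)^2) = 944163 / 2318680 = 0.41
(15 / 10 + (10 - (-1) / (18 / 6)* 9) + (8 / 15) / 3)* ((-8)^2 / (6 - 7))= -939.38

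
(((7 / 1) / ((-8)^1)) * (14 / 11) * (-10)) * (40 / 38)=2450 / 209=11.72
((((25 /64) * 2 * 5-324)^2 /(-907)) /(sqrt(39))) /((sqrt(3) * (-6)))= 104919049 * sqrt(13) /217331712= 1.74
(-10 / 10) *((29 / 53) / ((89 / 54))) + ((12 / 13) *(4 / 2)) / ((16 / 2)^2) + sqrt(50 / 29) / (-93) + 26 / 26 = 341855 / 490568 - 5 *sqrt(58) / 2697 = 0.68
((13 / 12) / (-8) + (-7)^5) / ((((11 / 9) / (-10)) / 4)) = 24202275 / 44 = 550051.70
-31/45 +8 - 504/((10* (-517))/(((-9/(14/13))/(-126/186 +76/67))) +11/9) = 1321909883/238796415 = 5.54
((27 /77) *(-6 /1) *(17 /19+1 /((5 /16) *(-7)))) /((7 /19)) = -47142 /18865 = -2.50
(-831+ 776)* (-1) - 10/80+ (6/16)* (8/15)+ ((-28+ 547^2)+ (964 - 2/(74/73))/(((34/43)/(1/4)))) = 1884108143/6290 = 299540.25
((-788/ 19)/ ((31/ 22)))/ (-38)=8668/ 11191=0.77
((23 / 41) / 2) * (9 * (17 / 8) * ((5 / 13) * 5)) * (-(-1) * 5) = 439875 / 8528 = 51.58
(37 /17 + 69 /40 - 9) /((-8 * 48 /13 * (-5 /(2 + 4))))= -45071 /217600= -0.21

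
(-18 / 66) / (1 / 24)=-72 / 11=-6.55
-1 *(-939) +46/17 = 16009/17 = 941.71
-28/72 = -7/18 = -0.39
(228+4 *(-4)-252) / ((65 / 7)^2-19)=-980 / 1647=-0.60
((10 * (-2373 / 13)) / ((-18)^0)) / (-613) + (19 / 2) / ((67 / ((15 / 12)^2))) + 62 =1113965627 / 17085536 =65.20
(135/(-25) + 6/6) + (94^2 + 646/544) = 706623/80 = 8832.79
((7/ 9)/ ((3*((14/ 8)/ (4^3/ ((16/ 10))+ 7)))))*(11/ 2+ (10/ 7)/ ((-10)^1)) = 2350/ 63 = 37.30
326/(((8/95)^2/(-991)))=-1457835325/32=-45557353.91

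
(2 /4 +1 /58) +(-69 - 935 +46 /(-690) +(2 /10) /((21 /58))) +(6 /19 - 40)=-20108108 /19285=-1042.68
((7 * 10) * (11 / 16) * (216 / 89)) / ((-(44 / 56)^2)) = -185220 / 979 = -189.19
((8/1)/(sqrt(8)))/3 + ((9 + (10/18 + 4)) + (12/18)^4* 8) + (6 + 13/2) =2* sqrt(2)/3 + 4477/162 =28.58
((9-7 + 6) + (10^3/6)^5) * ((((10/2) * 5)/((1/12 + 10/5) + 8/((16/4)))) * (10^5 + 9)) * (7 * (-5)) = -223234375013886964000/81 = -2755979938443048938.27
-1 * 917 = -917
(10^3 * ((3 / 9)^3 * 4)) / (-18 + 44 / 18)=-200 / 21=-9.52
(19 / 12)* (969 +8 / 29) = 534071 / 348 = 1534.69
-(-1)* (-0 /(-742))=0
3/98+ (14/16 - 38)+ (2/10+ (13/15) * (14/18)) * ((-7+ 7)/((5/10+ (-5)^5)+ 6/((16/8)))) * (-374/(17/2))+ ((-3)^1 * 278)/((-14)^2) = -16209/392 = -41.35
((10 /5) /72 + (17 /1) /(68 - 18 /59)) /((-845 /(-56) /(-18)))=-561428 /1687465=-0.33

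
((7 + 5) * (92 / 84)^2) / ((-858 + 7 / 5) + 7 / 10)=-21160 / 1258173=-0.02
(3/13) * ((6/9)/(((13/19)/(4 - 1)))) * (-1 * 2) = -228/169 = -1.35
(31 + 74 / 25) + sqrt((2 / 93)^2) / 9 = 710663 / 20925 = 33.96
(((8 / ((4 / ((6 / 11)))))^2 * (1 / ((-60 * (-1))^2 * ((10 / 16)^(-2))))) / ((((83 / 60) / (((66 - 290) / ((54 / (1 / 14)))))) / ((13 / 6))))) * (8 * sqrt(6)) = -130 * sqrt(6) / 271161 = -0.00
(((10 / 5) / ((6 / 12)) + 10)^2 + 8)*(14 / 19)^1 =2856 / 19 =150.32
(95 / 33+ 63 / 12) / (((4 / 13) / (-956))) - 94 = -3346219 / 132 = -25350.14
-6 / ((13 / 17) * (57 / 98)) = -3332 / 247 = -13.49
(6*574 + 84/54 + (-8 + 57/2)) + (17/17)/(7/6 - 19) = 6675515/1926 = 3466.00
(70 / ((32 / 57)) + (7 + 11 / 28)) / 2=66.04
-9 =-9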